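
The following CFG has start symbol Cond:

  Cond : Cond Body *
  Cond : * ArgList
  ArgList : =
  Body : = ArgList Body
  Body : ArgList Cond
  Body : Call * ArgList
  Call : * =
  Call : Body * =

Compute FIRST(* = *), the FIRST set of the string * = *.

{ * }

* is a terminal; add {*} and stop.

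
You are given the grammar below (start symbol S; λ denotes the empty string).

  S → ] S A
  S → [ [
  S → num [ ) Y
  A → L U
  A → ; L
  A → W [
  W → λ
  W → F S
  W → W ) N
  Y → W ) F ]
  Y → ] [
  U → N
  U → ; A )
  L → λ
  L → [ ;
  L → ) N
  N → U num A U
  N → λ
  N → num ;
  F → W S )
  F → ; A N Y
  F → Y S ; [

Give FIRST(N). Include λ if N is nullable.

{ ;, num, λ }

From N → U num A U: U nullable, take FIRST(U) ∪ {num} = { ;, num }.
N → λ contributes λ.
N → num ; contributes {num}.
Union: FIRST(N) = { ;, num, λ }.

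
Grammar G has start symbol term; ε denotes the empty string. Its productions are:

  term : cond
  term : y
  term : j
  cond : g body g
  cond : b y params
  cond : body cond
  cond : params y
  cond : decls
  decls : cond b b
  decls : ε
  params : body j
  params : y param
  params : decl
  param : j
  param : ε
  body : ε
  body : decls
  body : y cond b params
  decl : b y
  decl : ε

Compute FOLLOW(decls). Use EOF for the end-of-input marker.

In cond : decls: decls is at the end, add FOLLOW(cond) = { EOF, b }.
In body : decls: decls is at the end, add FOLLOW(body) = { EOF, b, g, j, y }.
Union: FOLLOW(decls) = { EOF, b, g, j, y }.

{ EOF, b, g, j, y }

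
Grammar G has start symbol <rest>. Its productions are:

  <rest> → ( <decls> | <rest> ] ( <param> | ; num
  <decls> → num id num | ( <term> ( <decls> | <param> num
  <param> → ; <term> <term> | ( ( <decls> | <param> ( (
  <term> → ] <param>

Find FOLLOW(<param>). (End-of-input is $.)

{ $, (, ], num }

In <rest> → <rest> ] ( <param>: <param> is at the end, add FOLLOW(<rest>) = { $, ] }.
In <decls> → <param> num: add FIRST(num) = { num }.
In <param> → <param> ( (: add FIRST(( () = { ( }.
In <term> → ] <param>: <param> is at the end, add FOLLOW(<term>) = { $, (, ], num }.
Union: FOLLOW(<param>) = { $, (, ], num }.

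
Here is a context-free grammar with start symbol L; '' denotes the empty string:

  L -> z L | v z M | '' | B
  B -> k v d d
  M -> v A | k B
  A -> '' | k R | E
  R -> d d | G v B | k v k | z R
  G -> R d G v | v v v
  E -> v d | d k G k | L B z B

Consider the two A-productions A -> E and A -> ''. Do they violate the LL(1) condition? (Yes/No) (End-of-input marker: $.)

Yes

FIRST(E) = { d, k, v, z } and FIRST('') = { '' }.
The second alternative is nullable and FOLLOW(A) = { $, k } shares k with FIRST of the first — conflict.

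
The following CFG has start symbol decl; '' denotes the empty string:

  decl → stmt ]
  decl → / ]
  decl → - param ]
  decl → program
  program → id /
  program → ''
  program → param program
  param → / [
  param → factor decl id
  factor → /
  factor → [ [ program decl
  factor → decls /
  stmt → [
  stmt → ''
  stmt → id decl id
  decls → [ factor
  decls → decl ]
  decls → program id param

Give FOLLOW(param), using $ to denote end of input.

In decl → - param ]: add FIRST(]) = { ] }.
In program → param program: add FIRST(program)\{''} = { -, /, [, ], id }.
  Since program is nullable, also add FOLLOW(program) = { $, -, /, [, ], id }.
In decls → program id param: param is at the end, add FOLLOW(decls) = { / }.
Union: FOLLOW(param) = { $, -, /, [, ], id }.

{ $, -, /, [, ], id }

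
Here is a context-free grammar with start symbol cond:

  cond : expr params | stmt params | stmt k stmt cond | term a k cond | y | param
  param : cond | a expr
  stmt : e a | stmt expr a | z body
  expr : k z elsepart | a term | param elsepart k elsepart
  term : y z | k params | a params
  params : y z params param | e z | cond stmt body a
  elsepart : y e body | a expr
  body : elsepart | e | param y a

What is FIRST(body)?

{ a, e, k, y, z }

From body : elsepart: add FIRST(elsepart) = { a, y }.
body : e contributes {e}.
From body : param y a: add FIRST(param) = { a, e, k, y, z }.
Union: FIRST(body) = { a, e, k, y, z }.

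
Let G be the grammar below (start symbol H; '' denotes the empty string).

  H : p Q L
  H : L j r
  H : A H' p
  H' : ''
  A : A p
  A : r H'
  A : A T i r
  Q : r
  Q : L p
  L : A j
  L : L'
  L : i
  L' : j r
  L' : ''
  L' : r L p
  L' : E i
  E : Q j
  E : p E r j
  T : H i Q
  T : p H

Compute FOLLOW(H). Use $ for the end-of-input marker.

{ $, i }

H is the start symbol, so $ ∈ FOLLOW(H).
In T : H i Q: add FIRST(i Q) = { i }.
In T : p H: H is at the end, add FOLLOW(T) = { i }.
Union: FOLLOW(H) = { $, i }.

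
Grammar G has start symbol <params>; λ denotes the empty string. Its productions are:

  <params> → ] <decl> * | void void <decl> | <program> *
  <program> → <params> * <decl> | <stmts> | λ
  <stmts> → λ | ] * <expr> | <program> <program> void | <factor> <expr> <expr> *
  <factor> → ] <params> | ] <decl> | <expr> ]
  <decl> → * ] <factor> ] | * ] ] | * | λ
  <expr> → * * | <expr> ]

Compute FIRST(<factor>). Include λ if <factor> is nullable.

{ *, ] }

<factor> → ] <params> contributes {]}.
<factor> → ] <decl> contributes {]}.
From <factor> → <expr> ]: add FIRST(<expr>) = { * }.
Union: FIRST(<factor>) = { *, ] }.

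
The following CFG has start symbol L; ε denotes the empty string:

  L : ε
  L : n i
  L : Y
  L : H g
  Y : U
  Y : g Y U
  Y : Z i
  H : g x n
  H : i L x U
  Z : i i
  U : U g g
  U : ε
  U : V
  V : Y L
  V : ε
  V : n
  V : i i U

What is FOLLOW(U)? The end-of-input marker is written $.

In Y : U: U is at the end, add FOLLOW(Y) = { $, g, i, n, x }.
In Y : g Y U: U is at the end, add FOLLOW(Y) = { $, g, i, n, x }.
In H : i L x U: U is at the end, add FOLLOW(H) = { g }.
In U : U g g: add FIRST(g g) = { g }.
In V : i i U: U is at the end, add FOLLOW(V) = { $, g, i, n, x }.
Union: FOLLOW(U) = { $, g, i, n, x }.

{ $, g, i, n, x }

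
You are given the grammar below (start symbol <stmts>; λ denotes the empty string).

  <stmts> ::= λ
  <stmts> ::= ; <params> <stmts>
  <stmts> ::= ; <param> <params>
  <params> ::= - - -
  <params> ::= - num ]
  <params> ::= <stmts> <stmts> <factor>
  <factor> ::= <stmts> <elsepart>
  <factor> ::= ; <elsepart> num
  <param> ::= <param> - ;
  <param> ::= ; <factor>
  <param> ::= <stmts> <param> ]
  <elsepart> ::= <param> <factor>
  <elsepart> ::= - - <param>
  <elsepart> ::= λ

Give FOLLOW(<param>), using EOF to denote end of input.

In <stmts> ::= ; <param> <params>: add FIRST(<params>)\{λ} = { -, ; }.
  Since <params> is nullable, also add FOLLOW(<stmts>) = { EOF, -, ;, ], num }.
In <param> ::= <param> - ;: add FIRST(- ;) = { - }.
In <param> ::= <stmts> <param> ]: add FIRST(]) = { ] }.
In <elsepart> ::= <param> <factor>: add FIRST(<factor>)\{λ} = { -, ; }.
  Since <factor> is nullable, also add FOLLOW(<elsepart>) = { EOF, -, ;, ], num }.
In <elsepart> ::= - - <param>: <param> is at the end, add FOLLOW(<elsepart>) = { EOF, -, ;, ], num }.
Union: FOLLOW(<param>) = { EOF, -, ;, ], num }.

{ EOF, -, ;, ], num }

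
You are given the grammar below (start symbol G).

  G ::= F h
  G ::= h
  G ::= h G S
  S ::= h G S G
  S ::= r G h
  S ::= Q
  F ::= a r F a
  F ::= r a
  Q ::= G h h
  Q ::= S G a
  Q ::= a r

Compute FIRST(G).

{ a, h, r }

From G ::= F h: add FIRST(F) = { a, r }.
G ::= h contributes {h}.
G ::= h G S contributes {h}.
Union: FIRST(G) = { a, h, r }.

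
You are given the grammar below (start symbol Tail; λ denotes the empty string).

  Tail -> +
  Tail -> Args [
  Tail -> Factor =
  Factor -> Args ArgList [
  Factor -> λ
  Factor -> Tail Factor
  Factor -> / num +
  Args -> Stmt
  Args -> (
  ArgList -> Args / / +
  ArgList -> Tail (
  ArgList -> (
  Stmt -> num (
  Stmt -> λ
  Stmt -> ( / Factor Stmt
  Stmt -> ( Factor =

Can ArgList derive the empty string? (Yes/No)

Nullable nonterminals: Args, Factor, Stmt.
No production of ArgList has an RHS whose symbols are all nullable, so ArgList is not nullable.

No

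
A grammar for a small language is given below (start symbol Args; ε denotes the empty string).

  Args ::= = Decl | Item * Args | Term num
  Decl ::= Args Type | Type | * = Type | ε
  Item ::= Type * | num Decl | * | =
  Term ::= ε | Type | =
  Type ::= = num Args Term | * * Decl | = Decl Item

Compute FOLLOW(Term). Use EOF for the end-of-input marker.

In Args ::= Term num: add FIRST(num) = { num }.
In Type ::= = num Args Term: Term is at the end, add FOLLOW(Type) = { EOF, *, =, num }.
Union: FOLLOW(Term) = { EOF, *, =, num }.

{ EOF, *, =, num }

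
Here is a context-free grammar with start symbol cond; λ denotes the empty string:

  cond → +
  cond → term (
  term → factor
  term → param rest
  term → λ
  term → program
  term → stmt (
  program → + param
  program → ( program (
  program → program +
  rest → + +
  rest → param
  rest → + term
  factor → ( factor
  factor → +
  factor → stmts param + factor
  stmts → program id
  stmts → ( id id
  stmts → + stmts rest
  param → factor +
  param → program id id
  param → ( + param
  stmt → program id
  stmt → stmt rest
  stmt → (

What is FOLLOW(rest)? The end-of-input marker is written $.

{ (, + }

In term → param rest: rest is at the end, add FOLLOW(term) = { (, + }.
In stmts → + stmts rest: rest is at the end, add FOLLOW(stmts) = { (, + }.
In stmt → stmt rest: rest is at the end, add FOLLOW(stmt) = { (, + }.
Union: FOLLOW(rest) = { (, + }.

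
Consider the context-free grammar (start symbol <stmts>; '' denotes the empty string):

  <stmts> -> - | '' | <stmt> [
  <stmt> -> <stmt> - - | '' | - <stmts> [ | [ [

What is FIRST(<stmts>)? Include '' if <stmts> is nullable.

<stmts> -> - contributes {-}.
<stmts> -> '' contributes ''.
From <stmts> -> <stmt> [: <stmt> nullable, take FIRST(<stmt>) ∪ {[} = { -, [ }.
Union: FIRST(<stmts>) = { -, [, '' }.

{ -, [, '' }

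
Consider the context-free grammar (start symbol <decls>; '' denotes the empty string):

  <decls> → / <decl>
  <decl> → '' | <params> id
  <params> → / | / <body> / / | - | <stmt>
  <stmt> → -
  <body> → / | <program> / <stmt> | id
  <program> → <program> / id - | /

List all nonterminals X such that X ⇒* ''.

Directly nullable (have an ''-production): <decl>.
No other nonterminal has a production whose RHS symbols are all nullable.

{ <decl> }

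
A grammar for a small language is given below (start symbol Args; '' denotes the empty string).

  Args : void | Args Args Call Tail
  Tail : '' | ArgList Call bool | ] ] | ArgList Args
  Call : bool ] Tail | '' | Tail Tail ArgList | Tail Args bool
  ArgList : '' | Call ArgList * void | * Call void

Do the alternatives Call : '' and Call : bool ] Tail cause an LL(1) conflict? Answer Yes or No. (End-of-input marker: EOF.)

Yes

FIRST('') = { '' } and FIRST(bool ] Tail) = { bool }.
The first alternative is nullable and FOLLOW(Call) = { EOF, *, ], bool, void } shares bool with FIRST of the second — conflict.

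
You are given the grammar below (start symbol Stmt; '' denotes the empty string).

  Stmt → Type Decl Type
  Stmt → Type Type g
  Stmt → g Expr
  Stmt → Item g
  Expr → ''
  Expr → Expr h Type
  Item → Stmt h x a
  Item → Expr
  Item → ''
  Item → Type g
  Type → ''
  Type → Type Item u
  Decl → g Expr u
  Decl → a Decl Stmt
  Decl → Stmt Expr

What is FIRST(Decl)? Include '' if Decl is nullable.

{ a, g, h, u }

Decl → g Expr u contributes {g}.
Decl → a Decl Stmt contributes {a}.
From Decl → Stmt Expr: add FIRST(Stmt) = { a, g, h, u }.
Union: FIRST(Decl) = { a, g, h, u }.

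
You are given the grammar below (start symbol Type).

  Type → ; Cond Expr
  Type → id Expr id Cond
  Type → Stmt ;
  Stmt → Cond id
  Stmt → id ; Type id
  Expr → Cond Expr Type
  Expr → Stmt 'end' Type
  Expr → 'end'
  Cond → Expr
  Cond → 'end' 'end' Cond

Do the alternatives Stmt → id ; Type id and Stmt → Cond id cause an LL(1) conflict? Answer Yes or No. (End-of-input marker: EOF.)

FIRST(id ; Type id) = { id } and FIRST(Cond id) = { 'end', id }.
Both contain id, so the two alternatives are not disjoint — LL(1) conflict.

Yes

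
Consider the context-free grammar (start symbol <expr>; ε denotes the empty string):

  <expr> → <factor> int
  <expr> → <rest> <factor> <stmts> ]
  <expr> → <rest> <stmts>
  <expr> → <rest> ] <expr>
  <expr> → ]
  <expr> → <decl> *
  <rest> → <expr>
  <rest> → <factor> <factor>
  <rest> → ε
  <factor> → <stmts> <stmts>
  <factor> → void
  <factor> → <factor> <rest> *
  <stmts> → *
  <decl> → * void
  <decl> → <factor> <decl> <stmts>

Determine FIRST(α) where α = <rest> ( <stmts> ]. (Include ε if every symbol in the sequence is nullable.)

{ (, *, ], void }

Add FIRST(<rest>)\{ε} = { *, ], void }; <rest> is nullable, continue.
( is a terminal; add {(} and stop.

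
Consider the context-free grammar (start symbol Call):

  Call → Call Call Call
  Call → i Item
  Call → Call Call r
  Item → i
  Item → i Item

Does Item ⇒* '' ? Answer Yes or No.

No

No nonterminal in this grammar is nullable.
No production of Item has an RHS whose symbols are all nullable, so Item is not nullable.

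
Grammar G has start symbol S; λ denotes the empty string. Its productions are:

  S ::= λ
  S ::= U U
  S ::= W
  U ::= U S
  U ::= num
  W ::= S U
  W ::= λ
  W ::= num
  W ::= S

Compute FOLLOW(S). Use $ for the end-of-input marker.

{ $, num }

S is the start symbol, so $ ∈ FOLLOW(S).
In U ::= U S: S is at the end, add FOLLOW(U) = { $, num }.
In W ::= S U: add FIRST(U) = { num }.
In W ::= S: S is at the end, add FOLLOW(W) = { $, num }.
Union: FOLLOW(S) = { $, num }.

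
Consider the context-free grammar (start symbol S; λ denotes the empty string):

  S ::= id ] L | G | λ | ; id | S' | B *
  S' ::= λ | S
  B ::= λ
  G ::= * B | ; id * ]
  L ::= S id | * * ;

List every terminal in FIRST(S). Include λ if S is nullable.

{ *, ;, id, λ }

S ::= id ] L contributes {id}.
From S ::= G: add FIRST(G) = { *, ; }.
S ::= λ contributes λ.
S ::= ; id contributes {;}.
From S ::= S': add FIRST(S') = { *, ;, id, λ } (including λ since S' is nullable).
From S ::= B *: B nullable, take FIRST(B) ∪ {*} = { * }.
Union: FIRST(S) = { *, ;, id, λ }.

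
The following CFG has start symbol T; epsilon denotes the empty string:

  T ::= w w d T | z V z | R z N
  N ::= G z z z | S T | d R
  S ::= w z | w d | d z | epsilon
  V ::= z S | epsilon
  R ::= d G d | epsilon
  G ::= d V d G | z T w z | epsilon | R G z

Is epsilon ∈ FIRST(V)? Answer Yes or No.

V has an epsilon-production, so V ⇒ epsilon.

Yes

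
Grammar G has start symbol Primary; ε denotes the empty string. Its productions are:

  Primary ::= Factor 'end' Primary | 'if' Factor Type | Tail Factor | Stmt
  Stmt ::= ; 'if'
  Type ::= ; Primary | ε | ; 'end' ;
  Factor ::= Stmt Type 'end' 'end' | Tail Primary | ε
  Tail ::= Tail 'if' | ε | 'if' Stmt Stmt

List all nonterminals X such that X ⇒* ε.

{ Factor, Primary, Tail, Type }

Directly nullable (have an ε-production): Type, Factor, Tail.
Primary ::= Tail Factor with every symbol nullable, so Primary is nullable.
No other nonterminal has a production whose RHS symbols are all nullable.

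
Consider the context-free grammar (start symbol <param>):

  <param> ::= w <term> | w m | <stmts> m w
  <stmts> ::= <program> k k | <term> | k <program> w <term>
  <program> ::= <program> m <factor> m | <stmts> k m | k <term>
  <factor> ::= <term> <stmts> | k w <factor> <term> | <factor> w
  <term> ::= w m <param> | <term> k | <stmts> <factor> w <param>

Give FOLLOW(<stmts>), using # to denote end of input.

{ k, m, w }

In <param> ::= <stmts> m w: add FIRST(m w) = { m }.
In <program> ::= <stmts> k m: add FIRST(k m) = { k }.
In <factor> ::= <term> <stmts>: <stmts> is at the end, add FOLLOW(<factor>) = { k, m, w }.
In <term> ::= <stmts> <factor> w <param>: add FIRST(<factor> w <param>) = { k, w }.
Union: FOLLOW(<stmts>) = { k, m, w }.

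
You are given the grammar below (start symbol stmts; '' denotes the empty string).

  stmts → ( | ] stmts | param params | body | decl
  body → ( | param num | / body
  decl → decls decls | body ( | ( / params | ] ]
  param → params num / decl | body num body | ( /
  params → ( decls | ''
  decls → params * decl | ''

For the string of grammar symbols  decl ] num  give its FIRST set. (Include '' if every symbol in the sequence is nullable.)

{ (, *, /, ], num }

Add FIRST(decl)\{''} = { (, *, /, ], num }; decl is nullable, continue.
] is a terminal; add {]} and stop.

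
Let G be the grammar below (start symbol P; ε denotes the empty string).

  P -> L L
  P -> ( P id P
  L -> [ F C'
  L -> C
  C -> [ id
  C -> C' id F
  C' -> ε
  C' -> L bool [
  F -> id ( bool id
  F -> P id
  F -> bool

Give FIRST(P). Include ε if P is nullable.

From P -> L L: add FIRST(L) = { [, id }.
P -> ( P id P contributes {(}.
Union: FIRST(P) = { (, [, id }.

{ (, [, id }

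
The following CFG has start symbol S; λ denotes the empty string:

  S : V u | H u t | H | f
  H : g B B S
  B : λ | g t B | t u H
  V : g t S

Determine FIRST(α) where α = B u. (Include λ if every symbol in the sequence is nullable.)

{ g, t, u }

Add FIRST(B)\{λ} = { g, t }; B is nullable, continue.
u is a terminal; add {u} and stop.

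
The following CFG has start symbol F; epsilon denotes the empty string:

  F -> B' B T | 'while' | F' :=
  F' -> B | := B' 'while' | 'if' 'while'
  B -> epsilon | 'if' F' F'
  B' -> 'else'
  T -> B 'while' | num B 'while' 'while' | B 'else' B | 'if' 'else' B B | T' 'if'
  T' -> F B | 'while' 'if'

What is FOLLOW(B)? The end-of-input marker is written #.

In F -> B' B T: add FIRST(T) = { 'else', 'if', 'while', :=, num }.
In F' -> B: B is at the end, add FOLLOW(F') = { #, 'else', 'if', 'while', :=, num }.
In T -> B 'while': add FIRST('while') = { 'while' }.
In T -> num B 'while' 'while': add FIRST('while' 'while') = { 'while' }.
In T -> B 'else' B: add FIRST('else' B) = { 'else' }.
In T -> B 'else' B: B is at the end, add FOLLOW(T) = { #, 'if' }.
In T -> 'if' 'else' B B: add FIRST(B)\{epsilon} = { 'if' }.
  Since B is nullable, also add FOLLOW(T) = { #, 'if' }.
In T -> 'if' 'else' B B: B is at the end, add FOLLOW(T) = { #, 'if' }.
In T' -> F B: B is at the end, add FOLLOW(T') = { 'if' }.
Union: FOLLOW(B) = { #, 'else', 'if', 'while', :=, num }.

{ #, 'else', 'if', 'while', :=, num }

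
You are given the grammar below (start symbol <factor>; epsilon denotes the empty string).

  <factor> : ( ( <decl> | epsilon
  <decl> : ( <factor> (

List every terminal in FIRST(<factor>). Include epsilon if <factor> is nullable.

<factor> : ( ( <decl> contributes {(}.
<factor> : epsilon contributes epsilon.
Union: FIRST(<factor>) = { (, epsilon }.

{ (, epsilon }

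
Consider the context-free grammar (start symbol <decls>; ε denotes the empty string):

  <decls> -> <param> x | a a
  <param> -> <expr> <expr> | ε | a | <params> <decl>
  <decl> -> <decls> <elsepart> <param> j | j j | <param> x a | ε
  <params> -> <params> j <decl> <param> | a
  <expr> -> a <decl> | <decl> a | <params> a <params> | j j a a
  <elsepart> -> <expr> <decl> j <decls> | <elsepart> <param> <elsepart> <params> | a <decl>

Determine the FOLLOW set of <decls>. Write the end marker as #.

{ #, a, j, x }

<decls> is the start symbol, so # ∈ FOLLOW(<decls>).
In <decl> -> <decls> <elsepart> <param> j: add FIRST(<elsepart> <param> j) = { a, j, x }.
In <elsepart> -> <expr> <decl> j <decls>: <decls> is at the end, add FOLLOW(<elsepart>) = { a, j, x }.
Union: FOLLOW(<decls>) = { #, a, j, x }.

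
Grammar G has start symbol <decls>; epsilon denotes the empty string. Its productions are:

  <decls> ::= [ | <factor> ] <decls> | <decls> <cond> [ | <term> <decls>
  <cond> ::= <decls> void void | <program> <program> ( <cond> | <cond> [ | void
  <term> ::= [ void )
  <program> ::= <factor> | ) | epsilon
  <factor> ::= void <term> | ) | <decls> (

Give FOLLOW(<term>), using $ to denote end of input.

{ (, ), [, ], void }

In <decls> ::= <term> <decls>: add FIRST(<decls>) = { ), [, void }.
In <factor> ::= void <term>: <term> is at the end, add FOLLOW(<factor>) = { (, ), [, ], void }.
Union: FOLLOW(<term>) = { (, ), [, ], void }.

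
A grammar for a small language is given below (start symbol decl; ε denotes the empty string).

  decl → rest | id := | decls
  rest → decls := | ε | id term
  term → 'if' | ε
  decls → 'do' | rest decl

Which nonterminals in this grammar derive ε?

Directly nullable (have an ε-production): rest, term.
decl → rest with every symbol nullable, so decl is nullable.
decls → rest decl with every symbol nullable, so decls is nullable.

{ decl, decls, rest, term }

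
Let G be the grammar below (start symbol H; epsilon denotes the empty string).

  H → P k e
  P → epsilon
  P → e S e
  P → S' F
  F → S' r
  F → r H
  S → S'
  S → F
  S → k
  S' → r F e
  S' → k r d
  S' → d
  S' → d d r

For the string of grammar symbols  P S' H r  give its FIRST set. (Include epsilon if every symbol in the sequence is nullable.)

{ d, e, k, r }

Add FIRST(P)\{epsilon} = { d, e, k, r }; P is nullable, continue.
Add FIRST(S') = { d, k, r }; S' is not nullable, stop.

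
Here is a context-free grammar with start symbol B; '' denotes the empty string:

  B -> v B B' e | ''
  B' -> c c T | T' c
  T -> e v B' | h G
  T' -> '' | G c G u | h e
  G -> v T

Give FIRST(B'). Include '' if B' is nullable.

B' -> c c T contributes {c}.
From B' -> T' c: T' nullable, take FIRST(T') ∪ {c} = { c, h, v }.
Union: FIRST(B') = { c, h, v }.

{ c, h, v }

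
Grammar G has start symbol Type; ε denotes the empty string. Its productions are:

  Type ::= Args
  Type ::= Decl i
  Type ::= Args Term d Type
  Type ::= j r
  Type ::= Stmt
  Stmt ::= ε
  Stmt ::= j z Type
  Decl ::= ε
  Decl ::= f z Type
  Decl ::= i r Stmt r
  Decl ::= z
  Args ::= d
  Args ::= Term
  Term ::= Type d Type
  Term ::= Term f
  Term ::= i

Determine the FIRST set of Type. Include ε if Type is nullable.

From Type ::= Args: add FIRST(Args) = { d, f, i, j, z }.
From Type ::= Decl i: Decl nullable, take FIRST(Decl) ∪ {i} = { f, i, z }.
From Type ::= Args Term d Type: add FIRST(Args) = { d, f, i, j, z }.
Type ::= j r contributes {j}.
From Type ::= Stmt: add FIRST(Stmt) = { j, ε } (including ε since Stmt is nullable).
Union: FIRST(Type) = { d, f, i, j, z, ε }.

{ d, f, i, j, z, ε }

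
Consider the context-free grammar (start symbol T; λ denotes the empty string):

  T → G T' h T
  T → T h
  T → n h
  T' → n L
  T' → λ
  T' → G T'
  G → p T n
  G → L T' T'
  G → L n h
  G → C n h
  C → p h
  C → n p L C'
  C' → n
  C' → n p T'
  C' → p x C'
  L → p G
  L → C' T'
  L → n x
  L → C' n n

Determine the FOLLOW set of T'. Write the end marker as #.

{ h, n, p }

In T → G T' h T: add FIRST(h T) = { h }.
In T' → G T': T' is at the end, add FOLLOW(T') = { h, n, p }.
In G → L T' T': add FIRST(T')\{λ} = { n, p }.
  Since T' is nullable, also add FOLLOW(G) = { h, n, p }.
In G → L T' T': T' is at the end, add FOLLOW(G) = { h, n, p }.
In C' → n p T': T' is at the end, add FOLLOW(C') = { h, n, p }.
In L → C' T': T' is at the end, add FOLLOW(L) = { h, n, p }.
Union: FOLLOW(T') = { h, n, p }.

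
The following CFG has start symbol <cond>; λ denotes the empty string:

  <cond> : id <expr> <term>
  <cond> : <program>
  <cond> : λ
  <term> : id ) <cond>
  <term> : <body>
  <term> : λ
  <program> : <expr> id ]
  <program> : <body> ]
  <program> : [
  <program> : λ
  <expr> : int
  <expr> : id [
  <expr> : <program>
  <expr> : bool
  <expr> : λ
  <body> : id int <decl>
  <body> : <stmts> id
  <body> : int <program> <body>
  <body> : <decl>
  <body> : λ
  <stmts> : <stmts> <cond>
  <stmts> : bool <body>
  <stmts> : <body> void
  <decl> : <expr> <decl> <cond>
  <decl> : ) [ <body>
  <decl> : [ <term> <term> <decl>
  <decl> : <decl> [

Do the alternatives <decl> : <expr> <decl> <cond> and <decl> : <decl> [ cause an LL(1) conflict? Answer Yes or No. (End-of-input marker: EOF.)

Yes

FIRST(<expr> <decl> <cond>) = { ), [, ], bool, id, int, void } and FIRST(<decl> [) = { ), [, ], bool, id, int, void }.
Both contain ), so the two alternatives are not disjoint — LL(1) conflict.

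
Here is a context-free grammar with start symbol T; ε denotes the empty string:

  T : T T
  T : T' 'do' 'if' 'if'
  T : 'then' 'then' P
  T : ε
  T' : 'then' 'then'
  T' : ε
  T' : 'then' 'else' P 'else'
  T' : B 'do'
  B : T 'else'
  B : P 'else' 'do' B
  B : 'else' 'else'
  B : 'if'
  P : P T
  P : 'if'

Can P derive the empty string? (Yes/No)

No

Nullable nonterminals: T, T'.
No production of P has an RHS whose symbols are all nullable, so P is not nullable.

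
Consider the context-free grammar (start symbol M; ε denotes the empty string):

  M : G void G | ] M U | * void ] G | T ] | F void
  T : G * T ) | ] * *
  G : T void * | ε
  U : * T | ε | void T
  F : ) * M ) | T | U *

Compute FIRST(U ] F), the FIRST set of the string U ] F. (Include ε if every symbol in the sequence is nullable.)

{ *, ], void }

Add FIRST(U)\{ε} = { *, void }; U is nullable, continue.
] is a terminal; add {]} and stop.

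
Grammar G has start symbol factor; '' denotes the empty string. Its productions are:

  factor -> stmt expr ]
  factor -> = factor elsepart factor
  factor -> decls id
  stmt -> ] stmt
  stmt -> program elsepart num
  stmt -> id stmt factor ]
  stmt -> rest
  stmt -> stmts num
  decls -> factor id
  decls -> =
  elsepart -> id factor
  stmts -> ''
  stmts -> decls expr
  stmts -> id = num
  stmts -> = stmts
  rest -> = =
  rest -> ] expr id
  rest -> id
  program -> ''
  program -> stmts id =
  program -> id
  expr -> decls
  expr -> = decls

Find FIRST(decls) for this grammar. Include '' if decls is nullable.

{ =, ], id, num }

From decls -> factor id: add FIRST(factor) = { =, ], id, num }.
decls -> = contributes {=}.
Union: FIRST(decls) = { =, ], id, num }.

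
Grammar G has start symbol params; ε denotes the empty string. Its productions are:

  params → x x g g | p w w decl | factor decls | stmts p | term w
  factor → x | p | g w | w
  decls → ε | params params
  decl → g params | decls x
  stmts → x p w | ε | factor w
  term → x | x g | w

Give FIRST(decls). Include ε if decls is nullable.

decls → ε contributes ε.
From decls → params params: add FIRST(params) = { g, p, w, x }.
Union: FIRST(decls) = { g, p, w, x, ε }.

{ g, p, w, x, ε }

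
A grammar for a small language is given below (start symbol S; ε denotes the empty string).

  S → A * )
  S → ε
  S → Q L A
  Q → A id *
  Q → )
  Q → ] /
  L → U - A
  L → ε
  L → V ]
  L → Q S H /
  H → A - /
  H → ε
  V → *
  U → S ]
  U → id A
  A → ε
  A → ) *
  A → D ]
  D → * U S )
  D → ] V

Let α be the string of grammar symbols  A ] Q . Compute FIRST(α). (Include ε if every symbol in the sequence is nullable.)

Add FIRST(A)\{ε} = { ), *, ] }; A is nullable, continue.
] is a terminal; add {]} and stop.

{ ), *, ] }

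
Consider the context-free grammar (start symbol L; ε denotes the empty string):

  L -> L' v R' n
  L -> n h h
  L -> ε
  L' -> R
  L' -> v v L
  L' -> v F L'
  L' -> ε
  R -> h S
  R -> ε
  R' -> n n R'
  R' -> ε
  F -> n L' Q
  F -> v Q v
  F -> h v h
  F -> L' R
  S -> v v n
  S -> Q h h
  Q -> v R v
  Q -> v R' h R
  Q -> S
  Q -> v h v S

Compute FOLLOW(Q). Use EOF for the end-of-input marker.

In F -> n L' Q: Q is at the end, add FOLLOW(F) = { h, v }.
In F -> v Q v: add FIRST(v) = { v }.
In S -> Q h h: add FIRST(h h) = { h }.
Union: FOLLOW(Q) = { h, v }.

{ h, v }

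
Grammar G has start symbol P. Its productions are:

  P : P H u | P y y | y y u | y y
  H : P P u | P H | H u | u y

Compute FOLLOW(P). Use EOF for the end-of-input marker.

{ EOF, u, y }

P is the start symbol, so EOF ∈ FOLLOW(P).
In P : P H u: add FIRST(H u) = { u, y }.
In P : P y y: add FIRST(y y) = { y }.
In H : P P u: add FIRST(P u) = { y }.
In H : P P u: add FIRST(u) = { u }.
In H : P H: add FIRST(H) = { u, y }.
Union: FOLLOW(P) = { EOF, u, y }.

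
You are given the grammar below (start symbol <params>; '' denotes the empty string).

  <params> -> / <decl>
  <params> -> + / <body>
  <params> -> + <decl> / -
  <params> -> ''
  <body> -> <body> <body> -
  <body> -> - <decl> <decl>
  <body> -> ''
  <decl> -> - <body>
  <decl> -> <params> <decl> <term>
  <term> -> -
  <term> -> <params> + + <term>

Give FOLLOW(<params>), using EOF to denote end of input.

<params> is the start symbol, so EOF ∈ FOLLOW(<params>).
In <decl> -> <params> <decl> <term>: add FIRST(<decl> <term>) = { +, -, / }.
In <term> -> <params> + + <term>: add FIRST(+ + <term>) = { + }.
Union: FOLLOW(<params>) = { EOF, +, -, / }.

{ EOF, +, -, / }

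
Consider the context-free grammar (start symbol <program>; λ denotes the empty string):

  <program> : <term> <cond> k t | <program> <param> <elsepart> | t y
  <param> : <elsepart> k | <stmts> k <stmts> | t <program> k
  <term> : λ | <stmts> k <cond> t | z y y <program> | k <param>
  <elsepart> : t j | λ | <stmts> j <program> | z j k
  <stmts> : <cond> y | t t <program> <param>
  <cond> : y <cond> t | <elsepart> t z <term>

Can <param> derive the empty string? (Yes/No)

Nullable nonterminals: <elsepart>, <term>.
No production of <param> has an RHS whose symbols are all nullable, so <param> is not nullable.

No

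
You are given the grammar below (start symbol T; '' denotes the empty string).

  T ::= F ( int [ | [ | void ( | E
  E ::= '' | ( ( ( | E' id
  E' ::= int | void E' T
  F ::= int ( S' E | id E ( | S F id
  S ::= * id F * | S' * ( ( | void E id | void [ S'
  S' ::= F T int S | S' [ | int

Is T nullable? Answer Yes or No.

T ::= E and each of E is nullable, so T ⇒* ''.

Yes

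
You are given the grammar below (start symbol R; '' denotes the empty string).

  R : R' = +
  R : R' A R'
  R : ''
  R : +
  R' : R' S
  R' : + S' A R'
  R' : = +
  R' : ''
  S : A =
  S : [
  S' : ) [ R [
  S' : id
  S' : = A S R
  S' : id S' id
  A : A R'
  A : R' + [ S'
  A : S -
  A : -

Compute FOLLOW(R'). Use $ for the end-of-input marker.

{ $, +, -, =, [, id }

In R : R' = +: add FIRST(= +) = { = }.
In R : R' A R': add FIRST(A R') = { +, -, =, [ }.
In R : R' A R': R' is at the end, add FOLLOW(R) = { $, +, -, =, [, id }.
In R' : R' S: add FIRST(S) = { +, -, =, [ }.
In R' : + S' A R': R' is at the end, add FOLLOW(R') = { $, +, -, =, [, id }.
In A : A R': R' is at the end, add FOLLOW(A) = { $, +, -, =, [, id }.
In A : R' + [ S': add FIRST(+ [ S') = { + }.
Union: FOLLOW(R') = { $, +, -, =, [, id }.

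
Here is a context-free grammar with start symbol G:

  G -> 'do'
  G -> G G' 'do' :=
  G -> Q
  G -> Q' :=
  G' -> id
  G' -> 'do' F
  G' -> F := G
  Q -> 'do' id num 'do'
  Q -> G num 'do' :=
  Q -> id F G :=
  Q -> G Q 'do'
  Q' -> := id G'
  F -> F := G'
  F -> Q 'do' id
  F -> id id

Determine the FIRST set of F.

{ 'do', :=, id }

From F -> F := G': add FIRST(F) = { 'do', :=, id }.
From F -> Q 'do' id: add FIRST(Q) = { 'do', :=, id }.
F -> id id contributes {id}.
Union: FIRST(F) = { 'do', :=, id }.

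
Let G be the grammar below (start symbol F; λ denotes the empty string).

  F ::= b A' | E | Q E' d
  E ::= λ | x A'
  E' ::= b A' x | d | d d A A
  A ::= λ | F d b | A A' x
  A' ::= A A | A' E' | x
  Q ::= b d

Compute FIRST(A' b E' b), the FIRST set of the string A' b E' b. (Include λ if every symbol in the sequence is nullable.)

Add FIRST(A')\{λ} = { b, d, x }; A' is nullable, continue.
b is a terminal; add {b} and stop.

{ b, d, x }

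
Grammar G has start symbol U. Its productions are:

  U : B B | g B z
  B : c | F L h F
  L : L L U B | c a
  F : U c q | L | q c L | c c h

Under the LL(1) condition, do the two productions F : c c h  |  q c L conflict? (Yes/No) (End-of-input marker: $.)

FIRST(c c h) = { c } and FIRST(q c L) = { q }.
The FIRST sets are disjoint and neither alternative is nullable — no conflict.

No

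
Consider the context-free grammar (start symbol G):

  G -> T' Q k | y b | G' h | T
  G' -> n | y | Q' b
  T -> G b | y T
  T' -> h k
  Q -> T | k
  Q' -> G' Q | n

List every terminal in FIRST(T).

From T -> G b: add FIRST(G) = { h, n, y }.
T -> y T contributes {y}.
Union: FIRST(T) = { h, n, y }.

{ h, n, y }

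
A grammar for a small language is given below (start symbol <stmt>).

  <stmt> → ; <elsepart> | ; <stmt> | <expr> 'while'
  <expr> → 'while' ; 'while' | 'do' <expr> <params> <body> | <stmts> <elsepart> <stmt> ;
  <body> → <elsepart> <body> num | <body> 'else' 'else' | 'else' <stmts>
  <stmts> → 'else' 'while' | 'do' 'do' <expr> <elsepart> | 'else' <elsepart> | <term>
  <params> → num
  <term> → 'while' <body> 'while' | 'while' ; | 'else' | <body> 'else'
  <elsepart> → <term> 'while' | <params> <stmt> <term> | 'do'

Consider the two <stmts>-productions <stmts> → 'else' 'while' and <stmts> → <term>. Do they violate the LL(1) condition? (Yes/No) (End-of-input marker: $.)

FIRST('else' 'while') = { 'else' } and FIRST(<term>) = { 'do', 'else', 'while', num }.
Both contain 'else', so the two alternatives are not disjoint — LL(1) conflict.

Yes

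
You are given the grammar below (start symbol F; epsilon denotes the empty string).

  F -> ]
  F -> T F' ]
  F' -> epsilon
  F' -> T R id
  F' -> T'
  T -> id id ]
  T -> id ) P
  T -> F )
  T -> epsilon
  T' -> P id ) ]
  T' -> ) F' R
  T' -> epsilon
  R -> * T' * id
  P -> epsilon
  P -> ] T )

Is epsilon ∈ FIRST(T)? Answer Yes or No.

Yes

T has an epsilon-production, so T ⇒ epsilon.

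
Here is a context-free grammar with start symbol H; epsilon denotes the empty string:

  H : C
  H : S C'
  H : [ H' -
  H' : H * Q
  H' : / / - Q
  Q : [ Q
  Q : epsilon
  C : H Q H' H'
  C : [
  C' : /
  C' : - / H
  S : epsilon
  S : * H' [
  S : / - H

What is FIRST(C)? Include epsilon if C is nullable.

{ *, -, /, [ }

From C : H Q H' H': add FIRST(H) = { *, -, /, [ }.
C : [ contributes {[}.
Union: FIRST(C) = { *, -, /, [ }.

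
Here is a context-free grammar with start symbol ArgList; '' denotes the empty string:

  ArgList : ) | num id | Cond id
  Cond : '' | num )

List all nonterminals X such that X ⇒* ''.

Directly nullable (have an ''-production): Cond.
No other nonterminal has a production whose RHS symbols are all nullable.

{ Cond }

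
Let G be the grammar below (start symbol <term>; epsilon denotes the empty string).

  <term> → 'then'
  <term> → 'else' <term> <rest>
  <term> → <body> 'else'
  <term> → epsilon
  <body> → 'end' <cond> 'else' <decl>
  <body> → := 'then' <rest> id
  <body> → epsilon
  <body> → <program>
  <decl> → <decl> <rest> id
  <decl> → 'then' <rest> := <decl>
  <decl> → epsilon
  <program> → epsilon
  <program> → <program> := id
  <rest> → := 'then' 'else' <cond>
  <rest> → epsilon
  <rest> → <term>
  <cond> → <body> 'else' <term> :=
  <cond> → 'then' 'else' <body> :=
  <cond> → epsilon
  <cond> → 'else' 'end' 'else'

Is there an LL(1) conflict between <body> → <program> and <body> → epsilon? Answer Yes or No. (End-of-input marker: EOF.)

Yes

FIRST(<program>) = { :=, epsilon } and FIRST(epsilon) = { epsilon }.
Both alternatives are nullable, violating the LL(1) condition.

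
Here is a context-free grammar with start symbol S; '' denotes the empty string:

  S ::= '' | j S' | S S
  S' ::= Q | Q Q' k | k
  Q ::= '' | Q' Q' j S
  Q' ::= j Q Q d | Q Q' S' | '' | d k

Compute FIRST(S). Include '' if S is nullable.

{ j, '' }

S ::= '' contributes ''.
S ::= j S' contributes {j}.
From S ::= S S: S, S nullable, take FIRST(S) ∪ FIRST(S) = { j }; also '' since the whole RHS is nullable.
Union: FIRST(S) = { j, '' }.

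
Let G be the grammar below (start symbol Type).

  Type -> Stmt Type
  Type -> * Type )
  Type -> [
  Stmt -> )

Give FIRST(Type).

From Type -> Stmt Type: add FIRST(Stmt) = { ) }.
Type -> * Type ) contributes {*}.
Type -> [ contributes {[}.
Union: FIRST(Type) = { ), *, [ }.

{ ), *, [ }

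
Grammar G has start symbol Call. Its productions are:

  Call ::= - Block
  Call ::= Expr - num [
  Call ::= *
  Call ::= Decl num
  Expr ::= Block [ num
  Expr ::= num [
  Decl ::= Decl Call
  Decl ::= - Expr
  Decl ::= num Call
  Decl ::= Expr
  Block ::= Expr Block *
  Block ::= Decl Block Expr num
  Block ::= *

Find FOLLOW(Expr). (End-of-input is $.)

In Call ::= Expr - num [: add FIRST(- num [) = { - }.
In Decl ::= - Expr: Expr is at the end, add FOLLOW(Decl) = { *, -, num }.
In Decl ::= Expr: Expr is at the end, add FOLLOW(Decl) = { *, -, num }.
In Block ::= Expr Block *: add FIRST(Block *) = { *, -, num }.
In Block ::= Decl Block Expr num: add FIRST(num) = { num }.
Union: FOLLOW(Expr) = { *, -, num }.

{ *, -, num }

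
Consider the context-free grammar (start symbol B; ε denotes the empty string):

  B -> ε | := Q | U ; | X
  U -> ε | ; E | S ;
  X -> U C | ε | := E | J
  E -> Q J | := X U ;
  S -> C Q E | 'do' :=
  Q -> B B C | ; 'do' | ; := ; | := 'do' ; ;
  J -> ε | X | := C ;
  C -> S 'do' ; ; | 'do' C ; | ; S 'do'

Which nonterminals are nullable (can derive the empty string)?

{ B, J, U, X }

Directly nullable (have an ε-production): B, U, X, J.
No other nonterminal has a production whose RHS symbols are all nullable.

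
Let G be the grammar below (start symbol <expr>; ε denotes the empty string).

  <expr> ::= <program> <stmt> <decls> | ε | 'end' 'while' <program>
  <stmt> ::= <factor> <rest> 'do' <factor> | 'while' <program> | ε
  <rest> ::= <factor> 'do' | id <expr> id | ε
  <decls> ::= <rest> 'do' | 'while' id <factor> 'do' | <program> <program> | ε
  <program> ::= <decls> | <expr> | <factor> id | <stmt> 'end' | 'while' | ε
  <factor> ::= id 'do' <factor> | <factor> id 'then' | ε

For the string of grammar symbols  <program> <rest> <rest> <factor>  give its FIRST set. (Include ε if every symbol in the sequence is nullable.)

Add FIRST(<program>)\{ε} = { 'do', 'end', 'while', id }; <program> is nullable, continue.
Add FIRST(<rest>)\{ε} = { 'do', id }; <rest> is nullable, continue.
Add FIRST(<rest>)\{ε} = { 'do', id }; <rest> is nullable, continue.
Add FIRST(<factor>)\{ε} = { id }; <factor> is nullable, continue.
Every symbol is nullable, so include ε.

{ 'do', 'end', 'while', id, ε }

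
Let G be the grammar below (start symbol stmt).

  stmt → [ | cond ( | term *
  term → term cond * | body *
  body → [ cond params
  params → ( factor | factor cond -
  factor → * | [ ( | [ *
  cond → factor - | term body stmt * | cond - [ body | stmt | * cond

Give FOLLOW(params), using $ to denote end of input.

In body → [ cond params: params is at the end, add FOLLOW(body) = { (, *, -, [ }.
Union: FOLLOW(params) = { (, *, -, [ }.

{ (, *, -, [ }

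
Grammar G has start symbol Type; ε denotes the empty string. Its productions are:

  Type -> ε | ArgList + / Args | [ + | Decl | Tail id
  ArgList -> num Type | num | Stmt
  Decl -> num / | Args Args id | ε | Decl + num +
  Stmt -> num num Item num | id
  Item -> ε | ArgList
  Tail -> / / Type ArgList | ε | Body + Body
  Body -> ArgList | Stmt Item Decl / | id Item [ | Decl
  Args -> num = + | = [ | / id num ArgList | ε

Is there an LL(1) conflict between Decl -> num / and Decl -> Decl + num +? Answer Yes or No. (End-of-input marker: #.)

FIRST(num /) = { num } and FIRST(Decl + num +) = { +, /, =, id, num }.
Both contain num, so the two alternatives are not disjoint — LL(1) conflict.

Yes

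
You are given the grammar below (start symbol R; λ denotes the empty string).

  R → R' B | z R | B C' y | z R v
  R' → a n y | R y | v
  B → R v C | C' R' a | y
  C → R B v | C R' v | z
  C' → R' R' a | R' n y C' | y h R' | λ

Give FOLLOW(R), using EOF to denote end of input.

R is the start symbol, so EOF ∈ FOLLOW(R).
In R → z R: R is at the end, add FOLLOW(R) = { EOF, a, v, y, z }.
In R → z R v: add FIRST(v) = { v }.
In R' → R y: add FIRST(y) = { y }.
In B → R v C: add FIRST(v C) = { v }.
In C → R B v: add FIRST(B v) = { a, v, y, z }.
Union: FOLLOW(R) = { EOF, a, v, y, z }.

{ EOF, a, v, y, z }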